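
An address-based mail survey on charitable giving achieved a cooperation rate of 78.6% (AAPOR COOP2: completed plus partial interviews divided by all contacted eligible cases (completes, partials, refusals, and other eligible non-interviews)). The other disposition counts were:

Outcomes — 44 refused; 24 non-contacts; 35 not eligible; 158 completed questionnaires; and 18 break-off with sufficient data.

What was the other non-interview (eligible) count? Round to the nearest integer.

4

Top → 158 + 18 = 176
COOP2 = 176 / D = 0.786
D = 176 / 0.786 = 223.9
Remaining denominator categories sum to 220
other non-interview (eligible) = 223.9 − 220 ≈ 4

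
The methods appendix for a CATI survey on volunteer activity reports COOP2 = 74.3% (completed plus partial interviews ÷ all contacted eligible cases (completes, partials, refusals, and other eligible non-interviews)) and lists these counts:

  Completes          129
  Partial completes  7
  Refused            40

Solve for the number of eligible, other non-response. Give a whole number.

Num → 129 + 7 = 136
COOP2 = 136 / D = 0.743
D = 136 / 0.743 = 183.0
Remaining denominator categories sum to 176
eligible, other non-response = 183.0 − 176 ≈ 7

7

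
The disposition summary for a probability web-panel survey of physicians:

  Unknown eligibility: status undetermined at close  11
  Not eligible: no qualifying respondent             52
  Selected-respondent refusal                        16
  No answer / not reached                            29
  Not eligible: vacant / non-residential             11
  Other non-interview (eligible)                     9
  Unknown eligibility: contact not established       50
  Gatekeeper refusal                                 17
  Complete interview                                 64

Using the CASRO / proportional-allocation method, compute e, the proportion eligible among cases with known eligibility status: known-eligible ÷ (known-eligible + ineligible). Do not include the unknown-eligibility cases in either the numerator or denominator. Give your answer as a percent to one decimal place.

Declined to participate = 17 + 16 = 33
Eligibility not determined = 50 + 11 = 61
Not eligible = 52 + 11 = 63
Eligible (known): 64 + 33 + 29 + 9 = 135
e = 135 / (135 + 63) = 135 / 198 = 0.6818

68.2%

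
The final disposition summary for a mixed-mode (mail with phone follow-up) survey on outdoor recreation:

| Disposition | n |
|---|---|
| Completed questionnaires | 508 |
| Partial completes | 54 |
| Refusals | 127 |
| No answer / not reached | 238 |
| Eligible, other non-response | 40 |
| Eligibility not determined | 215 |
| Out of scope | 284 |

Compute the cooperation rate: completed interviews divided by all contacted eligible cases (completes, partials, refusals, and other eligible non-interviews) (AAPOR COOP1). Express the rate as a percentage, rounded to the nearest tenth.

Top = 508
Denominator = 508 + 54 + 127 + 40 = 729
COOP1 = 508 / 729 = 0.6968

69.7%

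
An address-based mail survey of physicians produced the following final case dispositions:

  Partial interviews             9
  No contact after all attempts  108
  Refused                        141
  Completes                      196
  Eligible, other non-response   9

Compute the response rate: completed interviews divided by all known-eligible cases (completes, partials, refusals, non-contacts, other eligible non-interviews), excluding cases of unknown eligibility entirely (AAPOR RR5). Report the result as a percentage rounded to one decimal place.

42.3%

Top → 196
Base → 196 + 9 + 141 + 108 + 9 = 463
RR5 = 196 / 463 = 0.4233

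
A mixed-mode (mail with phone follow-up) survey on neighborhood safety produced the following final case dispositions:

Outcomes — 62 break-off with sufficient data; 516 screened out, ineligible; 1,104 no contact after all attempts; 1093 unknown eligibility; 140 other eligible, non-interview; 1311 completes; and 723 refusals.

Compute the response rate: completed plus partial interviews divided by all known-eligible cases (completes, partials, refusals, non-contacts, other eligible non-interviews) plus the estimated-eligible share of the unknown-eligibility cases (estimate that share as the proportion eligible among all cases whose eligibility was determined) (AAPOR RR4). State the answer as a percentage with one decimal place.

32.0%

Numerator: 1311 + 62 = 1373
Determined eligible: 1311 + 62 + 723 + 1104 + 140 = 3340
e = 3340 / (3340 + 516) = 3340 / 3856 = 0.8662
e × U: 0.8662 × 1093 = 946.76
Base: 3340 + 946.76 = 4286.76
RR4 = 1373 / 4286.76 = 0.3203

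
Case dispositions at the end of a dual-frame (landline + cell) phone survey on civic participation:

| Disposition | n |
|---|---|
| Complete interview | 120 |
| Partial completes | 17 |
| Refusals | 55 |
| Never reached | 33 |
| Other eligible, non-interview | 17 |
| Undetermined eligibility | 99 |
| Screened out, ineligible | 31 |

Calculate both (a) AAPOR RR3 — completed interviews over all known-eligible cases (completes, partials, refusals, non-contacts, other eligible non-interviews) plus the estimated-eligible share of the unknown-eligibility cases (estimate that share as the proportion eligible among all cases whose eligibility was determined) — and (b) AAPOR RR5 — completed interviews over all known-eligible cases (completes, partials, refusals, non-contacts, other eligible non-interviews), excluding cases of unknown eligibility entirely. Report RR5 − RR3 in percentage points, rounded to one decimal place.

13.2

Top: 120
Known eligible: 120 + 17 + 55 + 33 + 17 = 242
e = 242 / (242 + 31) = 242 / 273 = 0.8864
Estimated eligible among unknowns: 0.8864 × 99 = 87.75
Denom: 242 + 87.75 = 329.75
RR3 = 120 / 329.75 = 0.3639
Denom: 120 + 17 + 55 + 33 + 17 = 242
RR5 = 120 / 242 = 0.4959
Difference = 49.59 − 36.39 = 13.20 percentage points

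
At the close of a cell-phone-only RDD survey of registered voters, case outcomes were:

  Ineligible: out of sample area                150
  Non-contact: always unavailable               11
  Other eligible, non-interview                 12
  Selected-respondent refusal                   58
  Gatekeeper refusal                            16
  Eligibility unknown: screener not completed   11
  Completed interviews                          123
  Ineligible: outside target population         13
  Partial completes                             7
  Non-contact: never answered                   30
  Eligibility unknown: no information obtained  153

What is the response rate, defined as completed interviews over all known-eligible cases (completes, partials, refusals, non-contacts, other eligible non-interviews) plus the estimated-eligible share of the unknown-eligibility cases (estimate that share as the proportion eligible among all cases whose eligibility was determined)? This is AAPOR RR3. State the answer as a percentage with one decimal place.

Refusal or break-off = 16 + 58 = 74
Non-contacts = 30 + 11 = 41
Unknown eligibility = 11 + 153 = 164
Screened out, ineligible = 13 + 150 = 163
Top: 123
Eligible (known): 123 + 7 + 74 + 41 + 12 = 257
e = 257 / (257 + 163) = 257 / 420 = 0.6119
Estimated eligible among unknowns: 0.6119 × 164 = 100.35
Denominator: 257 + 100.35 = 357.35
RR3 = 123 / 357.35 = 0.3442

34.4%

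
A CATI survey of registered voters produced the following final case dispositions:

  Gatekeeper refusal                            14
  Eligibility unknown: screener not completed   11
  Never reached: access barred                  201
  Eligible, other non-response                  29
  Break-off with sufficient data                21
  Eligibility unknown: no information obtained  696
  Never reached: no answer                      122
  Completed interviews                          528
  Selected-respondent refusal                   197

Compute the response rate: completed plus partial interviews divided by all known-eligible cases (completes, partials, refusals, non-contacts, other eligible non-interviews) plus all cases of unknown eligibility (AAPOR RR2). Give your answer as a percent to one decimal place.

Declined to participate = 14 + 197 = 211
Non-contacts = 122 + 201 = 323
Unknown eligibility = 11 + 696 = 707
Top = 528 + 21 = 549
Base = 528 + 21 + 211 + 323 + 29 + 707 = 1819
RR2 = 549 / 1819 = 0.3018

30.2%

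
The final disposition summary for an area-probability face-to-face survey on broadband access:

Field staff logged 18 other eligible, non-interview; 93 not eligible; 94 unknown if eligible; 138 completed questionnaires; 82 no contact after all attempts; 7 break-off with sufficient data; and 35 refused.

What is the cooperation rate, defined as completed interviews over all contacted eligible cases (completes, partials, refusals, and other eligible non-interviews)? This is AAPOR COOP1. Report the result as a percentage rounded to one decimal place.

Top = 138
Denom = 138 + 7 + 35 + 18 = 198
COOP1 = 138 / 198 = 0.6970

69.7%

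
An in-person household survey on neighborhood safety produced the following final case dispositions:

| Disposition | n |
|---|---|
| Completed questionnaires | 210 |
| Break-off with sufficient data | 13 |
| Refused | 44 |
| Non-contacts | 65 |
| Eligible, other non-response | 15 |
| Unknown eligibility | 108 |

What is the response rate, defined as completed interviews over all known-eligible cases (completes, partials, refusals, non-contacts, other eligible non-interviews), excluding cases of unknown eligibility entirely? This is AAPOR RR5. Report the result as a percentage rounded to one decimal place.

Num: 210
Base: 210 + 13 + 44 + 65 + 15 = 347
RR5 = 210 / 347 = 0.6052

60.5%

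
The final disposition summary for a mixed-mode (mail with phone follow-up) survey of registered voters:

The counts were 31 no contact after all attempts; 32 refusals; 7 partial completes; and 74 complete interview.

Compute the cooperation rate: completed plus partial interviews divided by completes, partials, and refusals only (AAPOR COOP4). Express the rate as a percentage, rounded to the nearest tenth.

71.7%

Top → 74 + 7 = 81
Base → 74 + 7 + 32 = 113
COOP4 = 81 / 113 = 0.7168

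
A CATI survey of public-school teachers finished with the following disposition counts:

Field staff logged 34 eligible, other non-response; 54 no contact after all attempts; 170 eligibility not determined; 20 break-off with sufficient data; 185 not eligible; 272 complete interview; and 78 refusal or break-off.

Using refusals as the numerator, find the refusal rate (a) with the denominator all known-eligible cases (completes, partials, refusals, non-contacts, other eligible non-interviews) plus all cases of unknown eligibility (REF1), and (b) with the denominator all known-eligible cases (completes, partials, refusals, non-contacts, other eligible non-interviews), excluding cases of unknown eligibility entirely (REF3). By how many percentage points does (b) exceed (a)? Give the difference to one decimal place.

4.6

Numerator → 78
Base → 272 + 20 + 78 + 54 + 34 + 170 = 628
REF1 = 78 / 628 = 0.1242
Base → 272 + 20 + 78 + 54 + 34 = 458
REF3 = 78 / 458 = 0.1703
Difference = 17.03 − 12.42 = 4.61 percentage points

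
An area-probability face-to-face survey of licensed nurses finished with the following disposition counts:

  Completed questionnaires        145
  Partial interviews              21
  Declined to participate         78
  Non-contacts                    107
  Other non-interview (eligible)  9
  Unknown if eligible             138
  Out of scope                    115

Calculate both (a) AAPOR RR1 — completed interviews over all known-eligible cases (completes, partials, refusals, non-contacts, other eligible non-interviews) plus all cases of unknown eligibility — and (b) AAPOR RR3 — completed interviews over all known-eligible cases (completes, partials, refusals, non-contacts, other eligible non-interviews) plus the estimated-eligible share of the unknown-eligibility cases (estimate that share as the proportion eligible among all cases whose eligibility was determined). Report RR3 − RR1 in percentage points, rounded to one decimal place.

Top → 145
Denominator → 145 + 21 + 78 + 107 + 9 + 138 = 498
RR1 = 145 / 498 = 0.2912
Determined eligible → 145 + 21 + 78 + 107 + 9 = 360
e = 360 / (360 + 115) = 360 / 475 = 0.7579
Estimated eligible among unknowns → 0.7579 × 138 = 104.59
Denominator → 360 + 104.59 = 464.59
RR3 = 145 / 464.59 = 0.3121
Difference = 31.21 − 29.12 = 2.09 percentage points

2.1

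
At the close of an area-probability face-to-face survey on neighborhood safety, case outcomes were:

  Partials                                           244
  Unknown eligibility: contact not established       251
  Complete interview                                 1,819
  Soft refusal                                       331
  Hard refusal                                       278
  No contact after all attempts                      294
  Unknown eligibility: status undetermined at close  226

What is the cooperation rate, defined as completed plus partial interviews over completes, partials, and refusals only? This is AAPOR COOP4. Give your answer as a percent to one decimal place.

77.2%

Refusal or break-off = 278 + 331 = 609
Eligibility not determined = 251 + 226 = 477
Top: 1819 + 244 = 2063
Denom: 1819 + 244 + 609 = 2672
COOP4 = 2063 / 2672 = 0.7721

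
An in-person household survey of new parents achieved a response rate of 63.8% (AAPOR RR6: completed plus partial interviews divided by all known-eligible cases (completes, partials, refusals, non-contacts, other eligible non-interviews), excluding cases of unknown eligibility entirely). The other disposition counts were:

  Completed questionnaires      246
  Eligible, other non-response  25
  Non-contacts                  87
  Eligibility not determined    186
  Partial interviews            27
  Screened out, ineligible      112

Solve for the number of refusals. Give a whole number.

43

Num → 246 + 27 = 273
RR6 = 273 / D = 0.638
D = 273 / 0.638 = 427.9
Remaining denominator categories sum to 385
refusals = 427.9 − 385 ≈ 43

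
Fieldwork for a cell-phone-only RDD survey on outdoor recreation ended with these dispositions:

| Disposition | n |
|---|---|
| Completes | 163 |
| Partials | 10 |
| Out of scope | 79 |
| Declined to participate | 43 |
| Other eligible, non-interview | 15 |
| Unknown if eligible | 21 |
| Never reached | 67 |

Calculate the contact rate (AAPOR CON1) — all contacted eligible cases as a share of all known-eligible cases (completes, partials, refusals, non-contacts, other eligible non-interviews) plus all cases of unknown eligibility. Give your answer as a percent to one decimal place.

72.4%

Numerator: 163 + 10 + 43 + 15 = 231
Denom: 163 + 10 + 43 + 67 + 15 + 21 = 319
CON1 = 231 / 319 = 0.7241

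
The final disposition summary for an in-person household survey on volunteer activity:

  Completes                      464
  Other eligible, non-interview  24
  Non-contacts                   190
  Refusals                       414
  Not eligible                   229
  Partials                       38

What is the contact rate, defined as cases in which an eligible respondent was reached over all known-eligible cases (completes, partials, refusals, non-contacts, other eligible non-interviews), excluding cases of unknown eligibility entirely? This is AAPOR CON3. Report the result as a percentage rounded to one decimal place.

Num: 464 + 38 + 414 + 24 = 940
Base: 464 + 38 + 414 + 190 + 24 = 1130
CON3 = 940 / 1130 = 0.8319

83.2%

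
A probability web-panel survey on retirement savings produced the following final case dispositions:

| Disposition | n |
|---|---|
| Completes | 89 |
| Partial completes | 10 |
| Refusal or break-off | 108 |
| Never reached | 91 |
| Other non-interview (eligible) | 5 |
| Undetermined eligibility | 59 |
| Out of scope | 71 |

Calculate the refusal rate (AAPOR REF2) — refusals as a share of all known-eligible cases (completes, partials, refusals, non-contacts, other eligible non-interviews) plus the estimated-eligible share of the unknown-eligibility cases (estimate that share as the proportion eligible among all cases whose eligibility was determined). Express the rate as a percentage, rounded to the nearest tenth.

30.8%

Num → 108
Known eligible → 89 + 10 + 108 + 91 + 5 = 303
e = 303 / (303 + 71) = 303 / 374 = 0.8102
Estimated eligible among unknowns → 0.8102 × 59 = 47.80
Denom → 303 + 47.80 = 350.80
REF2 = 108 / 350.80 = 0.3079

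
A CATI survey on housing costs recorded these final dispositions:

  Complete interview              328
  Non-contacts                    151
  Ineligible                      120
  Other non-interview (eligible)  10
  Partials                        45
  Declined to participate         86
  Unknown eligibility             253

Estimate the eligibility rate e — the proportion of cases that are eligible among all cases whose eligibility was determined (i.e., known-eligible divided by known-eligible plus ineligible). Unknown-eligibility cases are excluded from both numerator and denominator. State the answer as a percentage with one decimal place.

83.8%

Eligible (known) = 328 + 45 + 86 + 151 + 10 = 620
e = 620 / (620 + 120) = 620 / 740 = 0.8378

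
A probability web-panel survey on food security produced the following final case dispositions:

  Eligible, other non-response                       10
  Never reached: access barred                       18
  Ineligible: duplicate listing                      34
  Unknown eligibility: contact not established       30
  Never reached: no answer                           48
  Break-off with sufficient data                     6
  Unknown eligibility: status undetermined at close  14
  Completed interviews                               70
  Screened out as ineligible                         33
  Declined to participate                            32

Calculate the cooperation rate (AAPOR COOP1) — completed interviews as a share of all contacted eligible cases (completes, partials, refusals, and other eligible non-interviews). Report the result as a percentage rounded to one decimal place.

No answer / not reached = 48 + 18 = 66
Unknown eligibility = 30 + 14 = 44
Screened out, ineligible = 33 + 34 = 67
Top = 70
Base = 70 + 6 + 32 + 10 = 118
COOP1 = 70 / 118 = 0.5932

59.3%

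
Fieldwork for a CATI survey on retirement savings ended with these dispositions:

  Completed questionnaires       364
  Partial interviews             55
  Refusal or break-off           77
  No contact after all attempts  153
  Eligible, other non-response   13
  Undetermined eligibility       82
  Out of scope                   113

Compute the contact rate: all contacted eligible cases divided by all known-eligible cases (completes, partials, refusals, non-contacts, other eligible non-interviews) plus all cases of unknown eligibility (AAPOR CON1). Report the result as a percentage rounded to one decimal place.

68.4%

Num → 364 + 55 + 77 + 13 = 509
Denom → 364 + 55 + 77 + 153 + 13 + 82 = 744
CON1 = 509 / 744 = 0.6841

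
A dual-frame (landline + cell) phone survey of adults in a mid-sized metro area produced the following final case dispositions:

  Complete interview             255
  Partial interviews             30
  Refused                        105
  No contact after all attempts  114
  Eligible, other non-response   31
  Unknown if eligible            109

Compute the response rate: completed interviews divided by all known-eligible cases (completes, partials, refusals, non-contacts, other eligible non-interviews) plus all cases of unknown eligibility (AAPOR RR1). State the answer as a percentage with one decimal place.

Top: 255
Denominator: 255 + 30 + 105 + 114 + 31 + 109 = 644
RR1 = 255 / 644 = 0.3960

39.6%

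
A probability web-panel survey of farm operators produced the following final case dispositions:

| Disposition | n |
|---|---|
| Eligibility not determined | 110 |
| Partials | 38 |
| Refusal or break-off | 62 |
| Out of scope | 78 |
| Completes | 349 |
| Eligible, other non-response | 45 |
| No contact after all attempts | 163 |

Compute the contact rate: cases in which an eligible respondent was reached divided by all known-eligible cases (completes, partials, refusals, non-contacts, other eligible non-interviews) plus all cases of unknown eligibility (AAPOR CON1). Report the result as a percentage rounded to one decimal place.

Numerator → 349 + 38 + 62 + 45 = 494
Denominator → 349 + 38 + 62 + 163 + 45 + 110 = 767
CON1 = 494 / 767 = 0.6441

64.4%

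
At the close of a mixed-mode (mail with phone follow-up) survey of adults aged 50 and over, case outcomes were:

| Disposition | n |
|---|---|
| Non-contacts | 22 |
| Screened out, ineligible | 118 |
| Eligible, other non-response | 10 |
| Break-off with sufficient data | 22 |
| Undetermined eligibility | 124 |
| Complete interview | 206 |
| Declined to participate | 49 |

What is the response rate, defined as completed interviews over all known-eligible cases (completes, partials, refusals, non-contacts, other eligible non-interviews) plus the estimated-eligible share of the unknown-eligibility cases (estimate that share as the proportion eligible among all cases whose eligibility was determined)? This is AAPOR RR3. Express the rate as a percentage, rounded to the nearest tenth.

51.7%

Num = 206
Eligible (known) = 206 + 22 + 49 + 22 + 10 = 309
e = 309 / (309 + 118) = 309 / 427 = 0.7237
e × U = 0.7237 × 124 = 89.74
Denom = 309 + 89.74 = 398.74
RR3 = 206 / 398.74 = 0.5166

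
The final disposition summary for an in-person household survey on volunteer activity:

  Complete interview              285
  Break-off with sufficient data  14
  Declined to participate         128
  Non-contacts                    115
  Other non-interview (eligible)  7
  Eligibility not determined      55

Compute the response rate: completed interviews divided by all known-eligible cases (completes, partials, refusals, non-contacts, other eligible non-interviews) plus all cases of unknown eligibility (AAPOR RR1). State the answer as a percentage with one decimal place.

47.2%

Num → 285
Denominator → 285 + 14 + 128 + 115 + 7 + 55 = 604
RR1 = 285 / 604 = 0.4719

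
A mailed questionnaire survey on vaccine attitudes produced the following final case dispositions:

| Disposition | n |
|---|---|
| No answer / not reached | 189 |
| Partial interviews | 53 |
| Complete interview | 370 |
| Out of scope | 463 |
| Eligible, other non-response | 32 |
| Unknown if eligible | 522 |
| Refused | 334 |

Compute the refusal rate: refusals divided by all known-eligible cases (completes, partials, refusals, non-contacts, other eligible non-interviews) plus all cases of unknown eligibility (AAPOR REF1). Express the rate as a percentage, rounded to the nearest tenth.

22.3%

Top = 334
Denom = 370 + 53 + 334 + 189 + 32 + 522 = 1500
REF1 = 334 / 1500 = 0.2227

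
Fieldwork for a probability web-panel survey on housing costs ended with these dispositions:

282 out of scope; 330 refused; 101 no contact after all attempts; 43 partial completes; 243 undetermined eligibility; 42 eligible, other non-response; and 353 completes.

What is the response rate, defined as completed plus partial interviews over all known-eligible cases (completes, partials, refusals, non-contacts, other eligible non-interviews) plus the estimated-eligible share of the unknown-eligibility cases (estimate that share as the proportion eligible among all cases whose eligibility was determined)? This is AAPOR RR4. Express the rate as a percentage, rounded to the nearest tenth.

Num = 353 + 43 = 396
Determined eligible = 353 + 43 + 330 + 101 + 42 = 869
e = 869 / (869 + 282) = 869 / 1151 = 0.7550
Eligible share of unknowns = 0.7550 × 243 = 183.47
Base = 869 + 183.47 = 1052.47
RR4 = 396 / 1052.47 = 0.3763

37.6%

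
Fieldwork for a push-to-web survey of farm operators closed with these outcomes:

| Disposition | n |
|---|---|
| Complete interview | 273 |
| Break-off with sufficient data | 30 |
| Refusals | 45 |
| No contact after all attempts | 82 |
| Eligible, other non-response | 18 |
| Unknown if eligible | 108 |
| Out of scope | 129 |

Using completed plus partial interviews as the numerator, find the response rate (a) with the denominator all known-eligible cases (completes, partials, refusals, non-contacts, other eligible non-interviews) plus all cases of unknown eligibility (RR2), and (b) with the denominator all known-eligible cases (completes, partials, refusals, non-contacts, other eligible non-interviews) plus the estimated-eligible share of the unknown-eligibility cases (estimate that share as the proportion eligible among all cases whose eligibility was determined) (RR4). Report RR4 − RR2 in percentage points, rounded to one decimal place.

2.5

Numerator → 273 + 30 = 303
Denominator → 273 + 30 + 45 + 82 + 18 + 108 = 556
RR2 = 303 / 556 = 0.5450
Eligible (known) → 273 + 30 + 45 + 82 + 18 = 448
e = 448 / (448 + 129) = 448 / 577 = 0.7764
Estimated eligible among unknowns → 0.7764 × 108 = 83.85
Denominator → 448 + 83.85 = 531.85
RR4 = 303 / 531.85 = 0.5697
Difference = 56.97 − 54.50 = 2.47 percentage points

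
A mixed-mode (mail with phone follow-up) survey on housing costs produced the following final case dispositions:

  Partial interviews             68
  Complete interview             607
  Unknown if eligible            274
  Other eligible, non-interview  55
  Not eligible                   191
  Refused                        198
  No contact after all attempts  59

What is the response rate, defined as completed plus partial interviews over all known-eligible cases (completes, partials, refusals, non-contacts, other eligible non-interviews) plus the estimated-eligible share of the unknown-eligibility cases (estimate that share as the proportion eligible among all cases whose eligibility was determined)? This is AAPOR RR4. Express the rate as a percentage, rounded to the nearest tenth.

55.5%

Top = 607 + 68 = 675
Known eligible = 607 + 68 + 198 + 59 + 55 = 987
e = 987 / (987 + 191) = 987 / 1178 = 0.8379
Eligible share of unknowns = 0.8379 × 274 = 229.58
Base = 987 + 229.58 = 1216.58
RR4 = 675 / 1216.58 = 0.5548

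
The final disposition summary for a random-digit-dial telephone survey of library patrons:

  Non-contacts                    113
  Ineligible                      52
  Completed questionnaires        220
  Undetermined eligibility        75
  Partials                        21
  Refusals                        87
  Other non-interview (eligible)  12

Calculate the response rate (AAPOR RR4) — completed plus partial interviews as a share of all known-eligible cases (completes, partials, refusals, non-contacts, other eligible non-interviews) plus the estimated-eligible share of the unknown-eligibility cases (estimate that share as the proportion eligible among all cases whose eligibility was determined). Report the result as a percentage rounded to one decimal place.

Num → 220 + 21 = 241
Known eligible → 220 + 21 + 87 + 113 + 12 = 453
e = 453 / (453 + 52) = 453 / 505 = 0.8970
Eligible share of unknowns → 0.8970 × 75 = 67.28
Denominator → 453 + 67.28 = 520.28
RR4 = 241 / 520.28 = 0.4632

46.3%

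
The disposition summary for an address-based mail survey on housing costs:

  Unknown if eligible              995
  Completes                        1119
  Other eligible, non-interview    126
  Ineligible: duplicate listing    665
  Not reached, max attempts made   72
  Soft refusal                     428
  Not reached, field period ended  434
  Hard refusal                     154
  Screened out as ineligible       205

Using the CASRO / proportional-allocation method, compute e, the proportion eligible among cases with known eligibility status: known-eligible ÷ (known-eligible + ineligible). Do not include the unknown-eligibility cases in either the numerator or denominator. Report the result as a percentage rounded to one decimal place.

Refused = 154 + 428 = 582
Non-contacts = 434 + 72 = 506
Ineligible = 205 + 665 = 870
Known eligible = 1119 + 582 + 506 + 126 = 2333
e = 2333 / (2333 + 870) = 2333 / 3203 = 0.7284

72.8%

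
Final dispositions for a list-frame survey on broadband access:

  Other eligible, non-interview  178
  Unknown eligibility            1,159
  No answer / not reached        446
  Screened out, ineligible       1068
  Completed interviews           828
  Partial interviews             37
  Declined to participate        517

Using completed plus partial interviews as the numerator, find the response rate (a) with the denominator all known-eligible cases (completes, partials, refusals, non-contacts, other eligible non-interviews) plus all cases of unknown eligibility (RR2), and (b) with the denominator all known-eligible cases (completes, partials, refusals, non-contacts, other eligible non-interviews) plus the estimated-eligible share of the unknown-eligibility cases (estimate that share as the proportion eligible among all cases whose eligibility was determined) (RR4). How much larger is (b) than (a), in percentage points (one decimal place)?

Numerator = 828 + 37 = 865
Denominator = 828 + 37 + 517 + 446 + 178 + 1159 = 3165
RR2 = 865 / 3165 = 0.2733
Eligible (known) = 828 + 37 + 517 + 446 + 178 = 2006
e = 2006 / (2006 + 1068) = 2006 / 3074 = 0.6526
Eligible share of unknowns = 0.6526 × 1159 = 756.36
Denominator = 2006 + 756.36 = 2762.36
RR4 = 865 / 2762.36 = 0.3131
Difference = 31.31 − 27.33 = 3.98 percentage points

4.0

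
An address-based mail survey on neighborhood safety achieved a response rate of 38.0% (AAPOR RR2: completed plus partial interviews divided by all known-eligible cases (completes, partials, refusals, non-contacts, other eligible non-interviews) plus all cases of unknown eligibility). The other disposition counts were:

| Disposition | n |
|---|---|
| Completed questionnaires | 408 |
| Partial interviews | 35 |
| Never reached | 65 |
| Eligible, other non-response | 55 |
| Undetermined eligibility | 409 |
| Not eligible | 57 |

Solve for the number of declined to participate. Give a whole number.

Top: 408 + 35 = 443
RR2 = 443 / D = 0.380
D = 443 / 0.380 = 1165.8
Other denominator terms total 972
declined to participate = 1165.8 − 972 ≈ 194

194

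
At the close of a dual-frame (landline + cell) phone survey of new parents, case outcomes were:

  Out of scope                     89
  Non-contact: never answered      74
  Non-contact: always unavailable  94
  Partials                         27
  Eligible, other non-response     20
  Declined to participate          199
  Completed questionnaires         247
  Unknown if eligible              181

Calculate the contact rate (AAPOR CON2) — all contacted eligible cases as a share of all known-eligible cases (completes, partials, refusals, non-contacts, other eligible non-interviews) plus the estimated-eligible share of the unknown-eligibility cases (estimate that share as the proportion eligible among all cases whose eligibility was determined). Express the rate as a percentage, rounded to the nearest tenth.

No contact after all attempts = 74 + 94 = 168
Num: 247 + 27 + 199 + 20 = 493
Known eligible: 247 + 27 + 199 + 168 + 20 = 661
e = 661 / (661 + 89) = 661 / 750 = 0.8813
Estimated eligible among unknowns: 0.8813 × 181 = 159.52
Denom: 661 + 159.52 = 820.52
CON2 = 493 / 820.52 = 0.6008

60.1%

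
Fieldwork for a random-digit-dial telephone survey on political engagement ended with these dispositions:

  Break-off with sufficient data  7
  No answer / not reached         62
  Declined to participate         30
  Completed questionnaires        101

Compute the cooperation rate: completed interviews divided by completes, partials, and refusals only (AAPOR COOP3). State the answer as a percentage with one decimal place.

Top → 101
Denominator → 101 + 7 + 30 = 138
COOP3 = 101 / 138 = 0.7319

73.2%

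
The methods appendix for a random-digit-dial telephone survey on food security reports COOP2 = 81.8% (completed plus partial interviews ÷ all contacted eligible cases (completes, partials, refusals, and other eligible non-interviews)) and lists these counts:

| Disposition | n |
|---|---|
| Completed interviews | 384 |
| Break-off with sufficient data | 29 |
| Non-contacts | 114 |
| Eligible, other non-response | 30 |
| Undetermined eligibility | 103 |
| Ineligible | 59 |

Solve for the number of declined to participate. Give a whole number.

62

Top: 384 + 29 = 413
COOP2 = 413 / D = 0.818
D = 413 / 0.818 = 504.9
Rest of base = 443
declined to participate = 504.9 − 443 ≈ 62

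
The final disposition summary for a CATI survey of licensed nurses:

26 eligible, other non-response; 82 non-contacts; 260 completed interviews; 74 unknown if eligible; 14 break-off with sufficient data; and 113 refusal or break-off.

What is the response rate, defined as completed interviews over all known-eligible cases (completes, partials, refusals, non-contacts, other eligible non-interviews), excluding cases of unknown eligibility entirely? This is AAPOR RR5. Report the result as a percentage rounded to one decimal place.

52.5%

Top: 260
Denominator: 260 + 14 + 113 + 82 + 26 = 495
RR5 = 260 / 495 = 0.5253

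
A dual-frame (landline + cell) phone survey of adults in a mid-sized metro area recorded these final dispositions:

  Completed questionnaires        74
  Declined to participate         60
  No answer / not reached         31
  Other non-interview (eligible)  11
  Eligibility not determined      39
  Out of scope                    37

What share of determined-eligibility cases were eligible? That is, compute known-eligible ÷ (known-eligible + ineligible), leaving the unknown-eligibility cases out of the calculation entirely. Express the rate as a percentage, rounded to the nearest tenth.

Known eligible = 74 + 60 + 31 + 11 = 176
e = 176 / (176 + 37) = 176 / 213 = 0.8263

82.6%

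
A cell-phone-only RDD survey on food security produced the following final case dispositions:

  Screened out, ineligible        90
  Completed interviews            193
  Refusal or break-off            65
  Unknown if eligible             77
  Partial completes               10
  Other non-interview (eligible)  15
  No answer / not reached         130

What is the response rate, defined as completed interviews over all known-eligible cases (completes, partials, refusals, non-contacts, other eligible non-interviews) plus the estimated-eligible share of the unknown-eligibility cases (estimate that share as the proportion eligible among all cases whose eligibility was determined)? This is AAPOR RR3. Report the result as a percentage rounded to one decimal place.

Num: 193
Eligible (known): 193 + 10 + 65 + 130 + 15 = 413
e = 413 / (413 + 90) = 413 / 503 = 0.8211
Eligible share of unknowns: 0.8211 × 77 = 63.22
Denom: 413 + 63.22 = 476.22
RR3 = 193 / 476.22 = 0.4053

40.5%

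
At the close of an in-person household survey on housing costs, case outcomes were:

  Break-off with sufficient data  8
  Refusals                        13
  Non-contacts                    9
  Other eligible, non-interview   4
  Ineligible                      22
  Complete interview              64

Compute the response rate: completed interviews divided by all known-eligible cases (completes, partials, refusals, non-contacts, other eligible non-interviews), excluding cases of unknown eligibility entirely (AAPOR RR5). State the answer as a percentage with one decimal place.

65.3%

Numerator → 64
Denominator → 64 + 8 + 13 + 9 + 4 = 98
RR5 = 64 / 98 = 0.6531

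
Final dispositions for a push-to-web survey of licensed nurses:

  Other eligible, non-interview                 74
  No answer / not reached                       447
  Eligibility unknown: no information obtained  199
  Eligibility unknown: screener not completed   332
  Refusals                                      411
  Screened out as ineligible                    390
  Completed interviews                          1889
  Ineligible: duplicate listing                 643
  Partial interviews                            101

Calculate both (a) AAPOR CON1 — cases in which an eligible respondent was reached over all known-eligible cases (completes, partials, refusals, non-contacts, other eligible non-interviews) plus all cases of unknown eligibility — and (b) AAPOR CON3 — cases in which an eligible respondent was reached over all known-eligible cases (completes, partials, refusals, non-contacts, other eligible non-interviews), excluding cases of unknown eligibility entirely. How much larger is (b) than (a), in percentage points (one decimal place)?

13.0

Eligibility not determined = 332 + 199 = 531
Out of scope = 390 + 643 = 1033
Top = 1889 + 101 + 411 + 74 = 2475
Denom = 1889 + 101 + 411 + 447 + 74 + 531 = 3453
CON1 = 2475 / 3453 = 0.7168
Denom = 1889 + 101 + 411 + 447 + 74 = 2922
CON3 = 2475 / 2922 = 0.8470
Difference = 84.70 − 71.68 = 13.02 percentage points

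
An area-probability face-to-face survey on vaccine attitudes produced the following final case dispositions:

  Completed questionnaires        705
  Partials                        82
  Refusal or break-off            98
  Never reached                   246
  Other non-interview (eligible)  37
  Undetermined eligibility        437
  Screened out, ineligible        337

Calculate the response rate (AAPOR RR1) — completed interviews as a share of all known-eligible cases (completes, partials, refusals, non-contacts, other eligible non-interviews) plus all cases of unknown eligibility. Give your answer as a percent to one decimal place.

43.9%

Top: 705
Base: 705 + 82 + 98 + 246 + 37 + 437 = 1605
RR1 = 705 / 1605 = 0.4393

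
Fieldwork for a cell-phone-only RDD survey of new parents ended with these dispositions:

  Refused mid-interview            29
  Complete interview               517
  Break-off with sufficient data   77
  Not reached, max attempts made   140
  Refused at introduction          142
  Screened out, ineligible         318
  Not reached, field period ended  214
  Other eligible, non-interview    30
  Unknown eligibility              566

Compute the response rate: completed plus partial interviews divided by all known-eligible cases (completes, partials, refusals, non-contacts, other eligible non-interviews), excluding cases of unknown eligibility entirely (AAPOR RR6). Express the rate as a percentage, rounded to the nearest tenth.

Refused = 142 + 29 = 171
Never reached = 214 + 140 = 354
Num: 517 + 77 = 594
Denominator: 517 + 77 + 171 + 354 + 30 = 1149
RR6 = 594 / 1149 = 0.5170

51.7%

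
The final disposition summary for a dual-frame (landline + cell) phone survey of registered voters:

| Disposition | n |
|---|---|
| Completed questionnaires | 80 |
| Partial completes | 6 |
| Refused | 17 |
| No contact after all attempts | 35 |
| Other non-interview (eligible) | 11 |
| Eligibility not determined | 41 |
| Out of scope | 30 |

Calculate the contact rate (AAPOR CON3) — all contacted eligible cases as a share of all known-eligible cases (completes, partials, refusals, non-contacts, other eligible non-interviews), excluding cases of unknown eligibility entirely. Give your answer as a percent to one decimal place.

Top = 80 + 6 + 17 + 11 = 114
Base = 80 + 6 + 17 + 35 + 11 = 149
CON3 = 114 / 149 = 0.7651

76.5%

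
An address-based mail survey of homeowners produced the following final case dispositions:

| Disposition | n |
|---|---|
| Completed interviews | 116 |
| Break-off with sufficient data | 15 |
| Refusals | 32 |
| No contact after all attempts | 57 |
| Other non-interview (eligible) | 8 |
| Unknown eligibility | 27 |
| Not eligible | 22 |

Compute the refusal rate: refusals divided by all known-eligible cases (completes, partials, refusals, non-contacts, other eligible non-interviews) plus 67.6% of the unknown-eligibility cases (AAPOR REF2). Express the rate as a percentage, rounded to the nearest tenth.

Num: 32
Eligible (known): 116 + 15 + 32 + 57 + 8 = 228
Estimated eligible among unknowns: 0.6760 × 27 = 18.25
Denominator: 228 + 18.25 = 246.25
REF2 = 32 / 246.25 = 0.1299

13.0%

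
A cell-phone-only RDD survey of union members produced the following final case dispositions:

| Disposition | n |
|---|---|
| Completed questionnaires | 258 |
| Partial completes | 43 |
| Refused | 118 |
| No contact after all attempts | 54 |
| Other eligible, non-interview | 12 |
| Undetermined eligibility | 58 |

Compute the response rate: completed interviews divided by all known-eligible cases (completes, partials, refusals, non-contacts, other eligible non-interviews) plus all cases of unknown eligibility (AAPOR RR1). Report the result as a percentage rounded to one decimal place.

Numerator → 258
Denom → 258 + 43 + 118 + 54 + 12 + 58 = 543
RR1 = 258 / 543 = 0.4751

47.5%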